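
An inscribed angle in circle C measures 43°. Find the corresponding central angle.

The inscribed angle theorem states that a central angle is always twice any inscribed angle that subtends the same arc.
Since the inscribed angle is 43°, the central angle = 2 × 43° = 86°.

86°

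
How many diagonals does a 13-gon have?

The number of diagonals in an n-gon is n(n - 3)/2.
For n = 13: 13(13 - 3)/2 = 13 × 10 / 2 = 65.

65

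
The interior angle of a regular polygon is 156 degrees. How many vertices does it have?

Exterior angle = 180 - 156 = 24. n = 360 / 24 = 15.

15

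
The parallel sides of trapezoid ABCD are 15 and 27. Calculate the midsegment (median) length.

The midsegment (median) of a trapezoid connects the midpoints of the non-parallel sides.
Its length is the average of the two bases: (15 + 27) / 2 = 21.

21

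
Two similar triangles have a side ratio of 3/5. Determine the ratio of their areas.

Area ratio = (side ratio)^2 = (3/5)^2 = 9:25.

9:25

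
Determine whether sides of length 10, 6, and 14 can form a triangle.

Check all three triangle inequalities:
10 + 6 = 16 > 14 ✓
10 + 14 = 24 > 6 ✓
6 + 14 = 20 > 10 ✓
All conditions hold, so these sides form a valid triangle.

Yes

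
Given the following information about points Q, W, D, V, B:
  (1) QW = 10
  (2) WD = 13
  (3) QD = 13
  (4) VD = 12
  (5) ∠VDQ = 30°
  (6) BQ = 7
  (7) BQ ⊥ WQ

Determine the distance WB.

Step 1: By the law of cosines on triangle WQB: WB² = 10² + 7² − 2·10·7·cos(90°) = 149, so WB = √149.

Therefore, the length of WB = √149.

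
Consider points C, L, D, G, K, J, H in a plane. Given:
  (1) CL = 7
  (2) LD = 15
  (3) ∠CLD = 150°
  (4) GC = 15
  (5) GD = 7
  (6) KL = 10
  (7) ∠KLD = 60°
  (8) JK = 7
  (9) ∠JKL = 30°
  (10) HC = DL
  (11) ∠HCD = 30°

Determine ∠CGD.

Step 1: By the law of cosines on triangle CLD: CD² = 7² + 15² − 2·7·15·cos(150°) = 455.87, so CD ≈ 21.35.
Step 2: By the inverse law of cosines on triangle CGD: cos(∠CGD) = (15² + 7² − 21.35²) / (2·15·7) = -181.87/210 = -0.866, so ∠CGD = 150°.

Therefore, the measure of angle ∠CGD = 150°.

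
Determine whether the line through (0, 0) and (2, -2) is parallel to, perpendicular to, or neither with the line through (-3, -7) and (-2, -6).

Slope of line 1: m1 = (-2 - 0)/(2 - 0) = -2/2 = -1
Slope of line 2: m2 = (-6 - -7)/(-2 - -3) = 1/1 = 1
Two lines are perpendicular when the product of their slopes is -1 (negative reciprocals).
m1 * m2 = (-1) * (1) = -1, confirming perpendicularity.

Perpendicular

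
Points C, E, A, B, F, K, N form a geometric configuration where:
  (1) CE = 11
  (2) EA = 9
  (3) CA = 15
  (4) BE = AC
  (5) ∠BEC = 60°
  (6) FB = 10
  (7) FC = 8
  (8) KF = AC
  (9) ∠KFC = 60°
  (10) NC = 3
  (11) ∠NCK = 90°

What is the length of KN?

From the given relations: KF = AC = 15.
Step 1: By the law of cosines on triangle CFK: CK² = 8² + 15² − 2·8·15·cos(60°) = 169, so CK = 13.
Step 2: By the law of cosines on triangle KCN: KN² = 13² + 3² − 2·13·3·cos(90°) = 178, so KN = √178.

Therefore, the length of KN = √178.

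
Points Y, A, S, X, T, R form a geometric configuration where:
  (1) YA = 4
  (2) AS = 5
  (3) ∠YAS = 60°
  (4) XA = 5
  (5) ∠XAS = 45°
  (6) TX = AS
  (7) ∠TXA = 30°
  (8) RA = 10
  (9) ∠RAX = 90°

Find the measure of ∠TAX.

From the given relations: TX = AS = 5.
Step 1: By the law of cosines on triangle AXT: AT² = 5² + 5² − 2·5·5·cos(30°) = 6.7, so AT ≈ 2.59.
Step 2: By the inverse law of cosines on triangle TAX: cos(∠TAX) = (2.59² + 5² − 5²) / (2·2.59·5) = 6.7/25.88 = 0.2588, so ∠TAX = 75°.

Therefore, the measure of angle ∠TAX = 75°.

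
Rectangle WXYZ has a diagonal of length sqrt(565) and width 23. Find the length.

b = sqrt(d^2 - a^2) = sqrt(565 - 529) = sqrt(36) = 6

6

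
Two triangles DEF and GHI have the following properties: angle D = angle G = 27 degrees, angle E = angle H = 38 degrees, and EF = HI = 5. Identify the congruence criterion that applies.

The given information provides:
angle D = angle G = 27 degrees, angle E = angle H = 38 degrees, and EF = HI = 5
This matches the AAS congruence theorem.
Two pairs of corresponding angles and a non-included side are equal (Angle-Angle-Side).

AAS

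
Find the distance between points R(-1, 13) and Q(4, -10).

d = sqrt((5)^2 + (-23)^2) = sqrt(554)

sqrt(554)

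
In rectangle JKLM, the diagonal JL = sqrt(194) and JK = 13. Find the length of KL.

Using the Pythagorean theorem: d^2 = a^2 + b^2
b^2 = d^2 - a^2
b^2 = 194 - 169
b^2 = 25
b = sqrt(25) = 5

5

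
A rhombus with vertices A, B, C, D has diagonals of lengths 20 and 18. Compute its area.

Area of a rhombus = (d1 * d2) / 2
Area = (20 * 18) / 2
Area = 360 / 2
Area = 180

180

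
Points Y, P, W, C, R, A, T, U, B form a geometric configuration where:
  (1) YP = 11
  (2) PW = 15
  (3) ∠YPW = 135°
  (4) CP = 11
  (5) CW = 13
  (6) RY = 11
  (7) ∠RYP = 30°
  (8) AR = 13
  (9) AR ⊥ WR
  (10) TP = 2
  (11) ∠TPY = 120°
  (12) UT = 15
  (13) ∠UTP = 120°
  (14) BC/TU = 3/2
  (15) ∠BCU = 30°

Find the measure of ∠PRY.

Step 1: By the law of cosines on triangle RYP: RP² = 11² + 11² − 2·11·11·cos(30°) = 32.42, so RP ≈ 5.69.
Step 2: By the inverse law of cosines on triangle PRY: cos(∠PRY) = (5.69² + 11² − 11²) / (2·5.69·11) = 32.42/125.27 = 0.2588, so ∠PRY = 75°.

Therefore, the measure of angle ∠PRY = 75°.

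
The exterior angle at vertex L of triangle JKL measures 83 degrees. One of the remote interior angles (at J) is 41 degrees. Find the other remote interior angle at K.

The exterior angle theorem states that an exterior angle equals the sum of the two non-adjacent interior angles.
So 83 = 41 + angle K, which gives angle K = 83 - 41 = 42 degrees.

42 degrees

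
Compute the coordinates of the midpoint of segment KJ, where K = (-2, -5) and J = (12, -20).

M = ((x₁ + x₂)/2, (y₁ + y₂)/2)
= ((-2 + 12)/2, (-5 + -20)/2)
= (10/2, -25/2) = (5, -25/2)

(5, -25/2)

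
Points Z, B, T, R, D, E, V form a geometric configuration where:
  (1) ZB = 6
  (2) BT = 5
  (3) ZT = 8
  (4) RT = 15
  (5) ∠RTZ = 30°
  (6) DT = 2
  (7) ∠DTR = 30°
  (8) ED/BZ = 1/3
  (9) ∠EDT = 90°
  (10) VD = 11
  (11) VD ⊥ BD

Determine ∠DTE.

From the given relations: ED = 1/3·BZ = 1/3·6 = 2.
Step 1: By the law of cosines on triangle TDE: TE² = 2² + 2² − 2·2·2·cos(90°) = 8, so TE = 2·√2.
Step 2: By the inverse law of cosines on triangle DTE: cos(∠DTE) = (2² + (2·√2)² − 2²) / (2·2·2·√2) = 8/11.31 = 0.7071, so ∠DTE = 45°.

Therefore, the measure of angle ∠DTE = 45°.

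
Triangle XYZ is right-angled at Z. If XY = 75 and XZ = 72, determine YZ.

Rearranging the Pythagorean theorem to solve for the unknown leg:
leg^2 = hypotenuse^2 - known_leg^2 = 5625 - 5184 = 441
leg = sqrt(441) = 21.

21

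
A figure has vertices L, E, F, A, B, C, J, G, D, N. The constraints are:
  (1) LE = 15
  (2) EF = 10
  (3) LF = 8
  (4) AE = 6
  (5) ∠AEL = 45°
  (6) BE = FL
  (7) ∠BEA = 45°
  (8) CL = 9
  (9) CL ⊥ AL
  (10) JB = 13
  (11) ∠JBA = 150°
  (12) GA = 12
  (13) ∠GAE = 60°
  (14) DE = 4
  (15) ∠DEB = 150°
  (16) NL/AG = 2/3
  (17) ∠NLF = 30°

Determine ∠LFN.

From the given relations: NL = 2/3·AG = 2/3·12 = 8.
Step 1: By the law of cosines on triangle FLN: FN² = 8² + 8² − 2·8·8·cos(30°) = 17.15, so FN ≈ 4.14.
Step 2: By the inverse law of cosines on triangle LFN: cos(∠LFN) = (8² + 4.14² − 8²) / (2·8·4.14) = 17.15/66.26 = 0.2588, so ∠LFN = 75°.

Therefore, the measure of angle ∠LFN = 75°.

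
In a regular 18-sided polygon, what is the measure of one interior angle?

Each interior angle of a regular n-gon is (n - 2) * 180 / n.
For n = 18: (18 - 2) * 180 / 18 = 2880/18 = 160 degrees.

160 degrees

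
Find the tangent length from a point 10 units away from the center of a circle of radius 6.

tangent = √(d² - r²) = √(10² - 6²) = √(100 - 36) = √64 = 8

8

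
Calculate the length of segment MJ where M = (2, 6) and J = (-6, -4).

The horizontal distance is |-6 - 2| = 8 and the vertical distance is |-4 - 6| = 10.
By the Pythagorean theorem, d = sqrt(8^2 + 10^2) = sqrt(164) = 2*sqrt(41).

2*sqrt(41)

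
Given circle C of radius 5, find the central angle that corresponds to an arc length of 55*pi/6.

The full circumference is 2πr = 10*pi.
The arc is 55*pi/6 / 10*pi = 11/12 of the full circle.
So the central angle = 11/12 × 360° = 330°.

330°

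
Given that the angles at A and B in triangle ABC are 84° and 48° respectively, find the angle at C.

Let angle C = x. Then 84 + 48 + x = 180.
x = 180 - 132 = 48 degrees.

48 degrees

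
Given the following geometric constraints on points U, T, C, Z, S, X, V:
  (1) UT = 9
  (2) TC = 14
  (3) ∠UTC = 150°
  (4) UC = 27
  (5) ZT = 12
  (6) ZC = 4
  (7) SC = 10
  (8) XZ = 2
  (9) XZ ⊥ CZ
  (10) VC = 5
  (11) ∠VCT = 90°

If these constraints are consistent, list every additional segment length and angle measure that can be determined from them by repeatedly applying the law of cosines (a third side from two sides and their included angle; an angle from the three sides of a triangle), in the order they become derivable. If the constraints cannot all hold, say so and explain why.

These constraints are not satisfiable: (1), (2) and (3) already determine UC: by the law of cosines UC² = 9² + 14² − 2·9·14·cos(150°) = 495.24, so UC ≈ 22.25, which contradicts (4) UC = 27. No planar figure meets all of them, so nothing further can be derived.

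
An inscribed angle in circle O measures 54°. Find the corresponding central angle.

By the inscribed angle theorem, the central angle is twice the inscribed angle.
Central angle = 2 × 54° = 108°

108°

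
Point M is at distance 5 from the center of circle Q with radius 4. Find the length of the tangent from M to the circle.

Let T be the point of tangency. Then QT ⊥ MT (radius ⊥ tangent).
In right triangle QTM: QM² = QT² + MT²
5² = 4² + MT²
MT² = 9, MT = 3

3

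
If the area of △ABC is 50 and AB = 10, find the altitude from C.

Area = (1/2) * base * height
height = 2 * Area / base
height = 2 * 50 / 10
height = 100 / 10
height = 10

10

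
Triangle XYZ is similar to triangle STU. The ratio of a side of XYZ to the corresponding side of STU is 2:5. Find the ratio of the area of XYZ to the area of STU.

Area scales with the square of linear dimensions. If every length is multiplied by 2/5, then the area is multiplied by (2/5)^2 = 4/25.
The area ratio is 4:25.

4:25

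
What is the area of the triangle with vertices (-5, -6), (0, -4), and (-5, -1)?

Using the Shoelace formula for a triangle:
Area = (1/2)|x0(y1 - y2) + x1(y2 - y0) + x2(y0 - y1)|
Area = (1/2)|-5(-4 - -1) + 0(-1 - -6) + -5(-6 - -4)|
Area = (1/2)|15 + 0 + 10|
Area = (1/2)|25|
Area = (1/2)(25)
Area = 25/2

25/2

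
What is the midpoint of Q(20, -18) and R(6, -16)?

The midpoint is the average of the coordinates:
x: (20 + 6)/2 = 13
y: (-18 + -16)/2 = -17
Midpoint = (13, -17)

(13, -17)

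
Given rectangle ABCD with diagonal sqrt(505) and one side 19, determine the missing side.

b = sqrt(d^2 - a^2) = sqrt(505 - 361) = sqrt(144) = 12

12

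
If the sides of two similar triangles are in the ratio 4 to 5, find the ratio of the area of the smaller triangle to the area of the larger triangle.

Area scales with the square of linear dimensions. If every length is multiplied by 4/5, then the area is multiplied by (4/5)^2 = 16/25.
The area ratio is 16:25.

16:25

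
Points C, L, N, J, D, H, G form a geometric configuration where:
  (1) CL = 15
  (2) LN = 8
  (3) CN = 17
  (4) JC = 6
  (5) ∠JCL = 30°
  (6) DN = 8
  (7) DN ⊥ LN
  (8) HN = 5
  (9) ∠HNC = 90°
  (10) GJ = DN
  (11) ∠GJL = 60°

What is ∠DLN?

Step 1: By the law of cosines on triangle LND: LD² = 8² + 8² − 2·8·8·cos(90°) = 128, so LD = 8·√2.
Step 2: By the inverse law of cosines on triangle DLN: cos(∠DLN) = ((8·√2)² + 8² − 8²) / (2·8·√2·8) = 128/181.02 = 0.7071, so ∠DLN = 45°.

Therefore, the measure of angle ∠DLN = 45°.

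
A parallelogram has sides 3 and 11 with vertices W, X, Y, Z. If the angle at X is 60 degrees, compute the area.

The area of a parallelogram equals the product of two adjacent sides times the sine of the included angle.
This is because the height equals 11 * sin(60°) = 11*sqrt(3)/2.
Area = 3 * 11*sqrt(3)/2 = 33*sqrt(3)/2

33*sqrt(3)/2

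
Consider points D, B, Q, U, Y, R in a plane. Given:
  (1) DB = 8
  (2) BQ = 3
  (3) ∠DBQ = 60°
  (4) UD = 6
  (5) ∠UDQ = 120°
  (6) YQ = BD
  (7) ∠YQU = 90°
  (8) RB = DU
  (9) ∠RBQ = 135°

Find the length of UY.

From the given relations: YQ = BD = 8.
Step 1: By the law of cosines on triangle DBQ: DQ² = 8² + 3² − 2·8·3·cos(60°) = 49, so DQ = 7.
Step 2: By the law of cosines on triangle UDQ: UQ² = 6² + 7² − 2·6·7·cos(120°) = 127, so UQ = √127.
Step 3: By the law of cosines on triangle UQY: UY² = √127² + 8² − 2·√127·8·cos(90°) = 191, so UY = √191.

Therefore, the length of UY = √191.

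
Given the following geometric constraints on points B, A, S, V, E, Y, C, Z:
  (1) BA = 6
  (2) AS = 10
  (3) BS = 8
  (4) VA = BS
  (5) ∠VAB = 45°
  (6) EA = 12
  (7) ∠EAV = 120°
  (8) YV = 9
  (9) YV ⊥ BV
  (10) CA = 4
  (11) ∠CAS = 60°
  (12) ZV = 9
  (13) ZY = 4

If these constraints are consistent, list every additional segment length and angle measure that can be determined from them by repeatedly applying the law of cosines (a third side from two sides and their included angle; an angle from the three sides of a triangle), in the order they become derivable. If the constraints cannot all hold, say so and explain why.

The constraints are consistent. Derivable facts, in order:
After 1 step:
- BV ≈ 5.67
- SC = 2·√19
- VE = 4·√19
- ∠ABS = 90°
- ∠ASB = 36.87°
- ∠BAS = 53.13°
- ∠VYZ = 77.16°
- ∠VZY = 77.16°
- ∠YVZ = 25.68°
After 2 steps:
- BY ≈ 10.64
- ∠ABV = 86.53°
- ∠ACS = 96.59°
- ∠AEV = 23.41°
- ∠ASC = 23.41°
- ∠AVB = 48.47°
- ∠AVE = 36.59°
After 3 steps:
- ∠BYV = 32.2°
- ∠VBY = 57.8°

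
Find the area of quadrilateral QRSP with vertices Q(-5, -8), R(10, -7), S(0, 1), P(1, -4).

The Shoelace formula works by pairing each vertex with the next (cycling back to the first).
For each pair, compute x_i*y_(i+1) - x_(i+1)*y_i:
  (-5*-7 - 10*-8) = 115
  (10*1 - 0*-7) = 10
  (0*-4 - 1*1) = -1
  (1*-8 - -5*-4) = -28
Taking half the absolute value of the total: Area = (1/2)(96) = 48.

48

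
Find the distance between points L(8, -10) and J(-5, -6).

The horizontal distance is |-5 - 8| = 13 and the vertical distance is |-6 - -10| = 4.
By the Pythagorean theorem, d = sqrt(13^2 + 4^2) = sqrt(185).

sqrt(185)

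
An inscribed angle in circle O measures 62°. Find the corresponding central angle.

By the inscribed angle theorem, the central angle is twice the inscribed angle.
Central angle = 2 × 62° = 124°

124°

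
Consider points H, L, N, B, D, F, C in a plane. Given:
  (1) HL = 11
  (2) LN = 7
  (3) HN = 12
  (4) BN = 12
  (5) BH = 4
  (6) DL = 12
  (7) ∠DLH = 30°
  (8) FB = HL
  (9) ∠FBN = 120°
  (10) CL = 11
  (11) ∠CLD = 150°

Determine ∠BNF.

From the given relations: FB = HL = 11.
Step 1: By the law of cosines on triangle NBF: NF² = 12² + 11² − 2·12·11·cos(120°) = 397, so NF ≈ 19.92.
Step 2: By the inverse law of cosines on triangle BNF: cos(∠BNF) = (12² + 19.92² − 11²) / (2·12·19.92) = 420/478.2 = 0.8783, so ∠BNF = 28.56°.

Therefore, the measure of angle ∠BNF = 28.56°.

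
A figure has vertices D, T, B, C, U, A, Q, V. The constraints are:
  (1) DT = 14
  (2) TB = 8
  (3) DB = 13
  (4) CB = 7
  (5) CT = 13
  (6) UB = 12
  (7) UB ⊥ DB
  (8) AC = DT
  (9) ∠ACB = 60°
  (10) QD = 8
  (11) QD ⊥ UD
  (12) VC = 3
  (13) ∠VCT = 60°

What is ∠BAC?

From the given relations: AC = DT = 14.
Step 1: By the law of cosines on triangle ACB: AB² = 14² + 7² − 2·14·7·cos(60°) = 147, so AB = 7·√3.
Step 2: By the inverse law of cosines on triangle BAC: cos(∠BAC) = ((7·√3)² + 14² − 7²) / (2·7·√3·14) = 294/339.48 = 0.866, so ∠BAC = 30°.

Therefore, the measure of angle ∠BAC = 30°.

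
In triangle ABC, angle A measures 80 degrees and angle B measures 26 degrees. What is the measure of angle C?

The interior angles sum to 180°: angle C = 180 - 80 - 26 = 74°.
The triangle is acute (angles 80°, 26°, 74°).

74 degrees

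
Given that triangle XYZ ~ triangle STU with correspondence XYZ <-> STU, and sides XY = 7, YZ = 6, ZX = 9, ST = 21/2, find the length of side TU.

k = 21/2/7 = 3/2. TU = 3/2 * 6 = 9.

9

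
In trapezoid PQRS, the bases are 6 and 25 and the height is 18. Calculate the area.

Area of a trapezoid = (base1 + base2) * height / 2
Area = (6 + 25) * 18 / 2
Area = 31 * 18 / 2
Area = 558 / 2
Area = 279

279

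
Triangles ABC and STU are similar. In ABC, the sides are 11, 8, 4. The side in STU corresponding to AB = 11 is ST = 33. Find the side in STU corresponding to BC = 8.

k = 33/11 = 3. TU = 3 * 8 = 24.

24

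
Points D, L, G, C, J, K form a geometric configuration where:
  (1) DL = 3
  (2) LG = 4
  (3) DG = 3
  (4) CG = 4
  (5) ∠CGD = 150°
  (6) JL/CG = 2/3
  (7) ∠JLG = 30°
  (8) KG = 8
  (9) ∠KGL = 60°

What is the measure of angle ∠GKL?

Step 1: By the law of cosines on triangle KGL: KL² = 8² + 4² − 2·8·4·cos(60°) = 48, so KL = 4·√3.
Step 2: By the inverse law of cosines on triangle GKL: cos(∠GKL) = (8² + (4·√3)² − 4²) / (2·8·4·√3) = 96/110.85 = 0.866, so ∠GKL = 30°.

Therefore, the measure of angle ∠GKL = 30°.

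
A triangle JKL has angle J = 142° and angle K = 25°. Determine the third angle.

angle L = 180 - 142 - 25 = 13 degrees.

13 degrees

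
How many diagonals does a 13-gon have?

The number of diagonals in an n-gon is n(n - 3)/2.
For n = 13: 13(13 - 3)/2 = 13 × 10 / 2 = 65.

65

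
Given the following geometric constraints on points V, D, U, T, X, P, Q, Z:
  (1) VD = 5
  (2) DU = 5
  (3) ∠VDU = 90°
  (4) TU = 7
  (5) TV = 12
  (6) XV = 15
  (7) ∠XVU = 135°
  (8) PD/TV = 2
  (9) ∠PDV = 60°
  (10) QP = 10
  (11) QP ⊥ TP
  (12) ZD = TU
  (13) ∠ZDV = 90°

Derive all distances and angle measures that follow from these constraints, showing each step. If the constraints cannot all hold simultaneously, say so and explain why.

The constraints are consistent.

From the given relations:
  PD = 2·TV = 2·12 = 24
  ZD = TU = 7

Step 1: From VD = 5, DU = 5, and ∠VDU = 90°, by the law of cosines:
  VU² = VD² + DU² - 2·VD·DU·cos(90°) = 25 + 25 - 0 = 50
  VU = 5·√2

Step 2: From VD = 5, DP = 24, and ∠VDP = 60°, by the law of cosines:
  VP² = VD² + DP² - 2·VD·DP·cos(60°) = 25 + 576 - 120 = 481
  VP ≈ 21.93

Step 3: From VD = 5, DZ = 7, and ∠VDZ = 90°, by the law of cosines:
  VZ² = VD² + DZ² - 2·VD·DZ·cos(90°) = 25 + 49 - 0 = 74
  VZ = √74

Step 4: From UV = 5·√2, VX = 15, and ∠UVX = 135°, by the law of cosines:
  UX² = UV² + VX² - 2·UV·VX·cos(135°) = 50 + 225 + 150 = 425
  UX = 5·√17

Step 5: From VD = 5, VP = 21.93, DP = 24, by the inverse law of cosines:
  cos(∠DVP) = (VD² + VP² - DP²) / (2·VD·VP)
  ∠DVP = 108.61°

Step 6: From VD = 5, VU = 5·√2, DU = 5, by the inverse law of cosines:
  cos(∠DVU) = (VD² + VU² - DU²) / (2·VD·VU)
  ∠DVU = 45°

Step 7: From VD = 5, VZ = √74, DZ = 7, by the inverse law of cosines:
  cos(∠DVZ) = (VD² + VZ² - DZ²) / (2·VD·VZ)
  ∠DVZ = 54.46°

Step 8: From VT = 12, VU = 5·√2, TU = 7, by the inverse law of cosines:
  cos(∠TVU) = (VT² + VU² - TU²) / (2·VT·VU)
  ∠TVU = 31.3°

Step 9: From UD = 5, UV = 5·√2, DV = 5, by the inverse law of cosines:
  cos(∠DUV) = (UD² + UV² - DV²) / (2·UD·UV)
  ∠DUV = 45°

Step 10: From UT = 7, UV = 5·√2, TV = 12, by the inverse law of cosines:
  cos(∠TUV) = (UT² + UV² - TV²) / (2·UT·UV)
  ∠TUV = 117.04°

Step 11: From TU = 7, TV = 12, UV = 5·√2, by the inverse law of cosines:
  cos(∠UTV) = (TU² + TV² - UV²) / (2·TU·TV)
  ∠UTV = 31.66°

Step 12: From PD = 24, PV = 21.93, DV = 5, by the inverse law of cosines:
  cos(∠DPV) = (PD² + PV² - DV²) / (2·PD·PV)
  ∠DPV = 11.39°

Step 13: From ZD = 7, ZV = √74, DV = 5, by the inverse law of cosines:
  cos(∠DZV) = (ZD² + ZV² - DV²) / (2·ZD·ZV)
  ∠DZV = 35.54°

Step 14: From UV = 5·√2, UX = 5·√17, VX = 15, by the inverse law of cosines:
  cos(∠VUX) = (UV² + UX² - VX²) / (2·UV·UX)
  ∠VUX = 30.96°

Step 15: From XU = 5·√17, XV = 15, UV = 5·√2, by the inverse law of cosines:
  cos(∠UXV) = (XU² + XV² - UV²) / (2·XU·XV)
  ∠UXV = 14.04°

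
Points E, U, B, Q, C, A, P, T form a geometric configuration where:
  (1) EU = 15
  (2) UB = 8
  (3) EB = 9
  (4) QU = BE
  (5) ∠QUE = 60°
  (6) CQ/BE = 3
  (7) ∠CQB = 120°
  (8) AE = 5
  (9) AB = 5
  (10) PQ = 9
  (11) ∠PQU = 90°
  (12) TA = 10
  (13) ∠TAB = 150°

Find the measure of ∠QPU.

From the given relations: QU = BE = 9.
Step 1: By the law of cosines on triangle PQU: PU² = 9² + 9² − 2·9·9·cos(90°) = 162, so PU = 9·√2.
Step 2: By the inverse law of cosines on triangle QPU: cos(∠QPU) = (9² + (9·√2)² − 9²) / (2·9·9·√2) = 162/229.1 = 0.7071, so ∠QPU = 45°.

Therefore, the measure of angle ∠QPU = 45°.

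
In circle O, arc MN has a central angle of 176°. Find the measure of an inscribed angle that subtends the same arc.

By the inscribed angle theorem, the inscribed angle is half the central angle.
Inscribed angle = 176° / 2 = 88°

88°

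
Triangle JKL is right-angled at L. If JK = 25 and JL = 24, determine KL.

Rearranging the Pythagorean theorem to solve for the unknown leg:
leg^2 = hypotenuse^2 - known_leg^2 = 625 - 576 = 49
leg = sqrt(49) = 7.

7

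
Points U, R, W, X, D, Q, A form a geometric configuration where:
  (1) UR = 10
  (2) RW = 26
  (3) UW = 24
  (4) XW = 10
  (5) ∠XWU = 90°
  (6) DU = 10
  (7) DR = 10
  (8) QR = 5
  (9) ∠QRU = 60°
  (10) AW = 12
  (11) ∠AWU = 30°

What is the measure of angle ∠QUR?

Step 1: By the law of cosines on triangle URQ: UQ² = 10² + 5² − 2·10·5·cos(60°) = 75, so UQ = 5·√3.
Step 2: By the inverse law of cosines on triangle QUR: cos(∠QUR) = ((5·√3)² + 10² − 5²) / (2·5·√3·10) = 150/173.21 = 0.866, so ∠QUR = 30°.

Therefore, the measure of angle ∠QUR = 30°.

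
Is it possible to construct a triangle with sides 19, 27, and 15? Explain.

For three segments to close into a triangle, no single side can be as long as the other two combined.
The longest side is 27, and 15 + 19 = 34 > 27.
A triangle can be formed.

Yes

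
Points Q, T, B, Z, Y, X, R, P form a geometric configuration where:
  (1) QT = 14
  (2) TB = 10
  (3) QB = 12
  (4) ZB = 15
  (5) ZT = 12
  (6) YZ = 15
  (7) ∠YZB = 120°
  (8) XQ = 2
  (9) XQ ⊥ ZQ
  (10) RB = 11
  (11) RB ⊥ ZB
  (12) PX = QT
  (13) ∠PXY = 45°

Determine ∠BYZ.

Step 1: By the law of cosines on triangle YZB: YB² = 15² + 15² − 2·15·15·cos(120°) = 675, so YB = 15·√3.
Step 2: By the inverse law of cosines on triangle BYZ: cos(∠BYZ) = ((15·√3)² + 15² − 15²) / (2·15·√3·15) = 675/779.42 = 0.866, so ∠BYZ = 30°.

Therefore, the measure of angle ∠BYZ = 30°.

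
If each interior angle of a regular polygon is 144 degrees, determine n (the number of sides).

Each interior angle of a regular n-gon is (n - 2) * 180 / n.
Setting this equal to 144:
(n - 2) * 180 / n = 144
Each exterior angle = 180 - 144 = 36 degrees.
Since exterior angles sum to 360: n = 360 / 36 = 10.

10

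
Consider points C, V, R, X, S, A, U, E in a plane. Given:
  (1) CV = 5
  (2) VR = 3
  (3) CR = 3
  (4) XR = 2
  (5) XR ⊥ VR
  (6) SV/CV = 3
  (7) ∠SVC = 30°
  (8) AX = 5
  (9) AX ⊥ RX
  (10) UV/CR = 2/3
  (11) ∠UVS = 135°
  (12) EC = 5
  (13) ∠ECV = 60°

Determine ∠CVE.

Step 1: By the law of cosines on triangle VCE: VE² = 5² + 5² − 2·5·5·cos(60°) = 25, so VE = 5.
Step 2: By the inverse law of cosines on triangle CVE: cos(∠CVE) = (5² + 5² − 5²) / (2·5·5) = 25/50 = 0.5, so ∠CVE = 60°.

Therefore, the measure of angle ∠CVE = 60°.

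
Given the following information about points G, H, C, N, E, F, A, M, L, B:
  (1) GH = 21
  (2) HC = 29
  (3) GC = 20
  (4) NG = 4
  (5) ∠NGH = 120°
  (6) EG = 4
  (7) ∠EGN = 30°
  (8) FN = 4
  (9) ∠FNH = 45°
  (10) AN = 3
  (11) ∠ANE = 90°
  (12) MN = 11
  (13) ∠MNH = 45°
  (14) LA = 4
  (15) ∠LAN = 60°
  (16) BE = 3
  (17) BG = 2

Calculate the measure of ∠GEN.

Step 1: By the law of cosines on triangle EGN: EN² = 4² + 4² − 2·4·4·cos(30°) = 4.29, so EN ≈ 2.07.
Step 2: By the inverse law of cosines on triangle GEN: cos(∠GEN) = (4² + 2.07² − 4²) / (2·4·2.07) = 4.29/16.56 = 0.2588, so ∠GEN = 75°.

Therefore, the measure of angle ∠GEN = 75°.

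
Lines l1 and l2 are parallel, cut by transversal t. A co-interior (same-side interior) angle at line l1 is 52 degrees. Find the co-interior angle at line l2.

Co-interior (same-side interior) angles are between the parallel lines on the same side of the transversal.
Unlike corresponding or alternate interior angles, they are supplementary rather than equal.
So the angle = 180 - 52 = 128 degrees.

128 degrees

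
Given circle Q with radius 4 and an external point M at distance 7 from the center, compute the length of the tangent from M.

The tangent, radius, and line from the external point to the center form a right triangle.
The right angle is where the tangent meets the radius.
By the Pythagorean theorem: tangent² + 4² = 7²
tangent² = 49 - 16 = 33
tangent = sqrt(33)

sqrt(33)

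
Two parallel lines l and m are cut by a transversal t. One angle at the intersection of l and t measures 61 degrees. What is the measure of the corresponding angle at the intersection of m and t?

Corresponding angles are equal: 61 degrees.

61 degrees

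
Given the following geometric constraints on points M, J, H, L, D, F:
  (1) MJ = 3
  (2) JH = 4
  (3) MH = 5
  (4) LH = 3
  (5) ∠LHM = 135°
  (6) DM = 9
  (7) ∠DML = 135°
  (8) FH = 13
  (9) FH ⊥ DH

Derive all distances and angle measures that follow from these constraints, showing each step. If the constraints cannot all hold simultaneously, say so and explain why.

The constraints are consistent.

Step 1: From MH = 5, HL = 3, and ∠MHL = 135°, by the law of cosines:
  ML² = MH² + HL² - 2·MH·HL·cos(135°) = 25 + 9 + 21.21 = 55.21
  ML ≈ 7.43

Step 2: From MH = 5, MJ = 3, HJ = 4, by the inverse law of cosines:
  cos(∠HMJ) = (MH² + MJ² - HJ²) / (2·MH·MJ)
  ∠HMJ = 53.13°

Step 3: From JH = 4, JM = 3, HM = 5, by the inverse law of cosines:
  cos(∠HJM) = (JH² + JM² - HM²) / (2·JH·JM)
  ∠HJM = 90°

Step 4: From HJ = 4, HM = 5, JM = 3, by the inverse law of cosines:
  cos(∠JHM) = (HJ² + HM² - JM²) / (2·HJ·HM)
  ∠JHM = 36.87°

Step 5: From LM = 7.43, MD = 9, and ∠LMD = 135°, by the law of cosines:
  LD² = LM² + MD² - 2·LM·MD·cos(135°) = 55.21 + 81 + 94.58 = 230.8
  LD ≈ 15.19

Step 6: From MH = 5, ML = 7.43, HL = 3, by the inverse law of cosines:
  cos(∠HML) = (MH² + ML² - HL²) / (2·MH·ML)
  ∠HML = 16.59°

Step 7: From LH = 3, LM = 7.43, HM = 5, by the inverse law of cosines:
  cos(∠HLM) = (LH² + LM² - HM²) / (2·LH·LM)
  ∠HLM = 28.41°

Step 8: From LD = 15.19, LM = 7.43, DM = 9, by the inverse law of cosines:
  cos(∠DLM) = (LD² + LM² - DM²) / (2·LD·LM)
  ∠DLM = 24.77°

Step 9: From DL = 15.19, DM = 9, LM = 7.43, by the inverse law of cosines:
  cos(∠LDM) = (DL² + DM² - LM²) / (2·DL·DM)
  ∠LDM = 20.23°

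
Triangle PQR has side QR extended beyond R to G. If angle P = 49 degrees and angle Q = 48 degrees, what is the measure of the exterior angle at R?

The interior angle at R is 180 - 49 - 48 = 83 degrees.
The exterior angle and interior angle at R are supplementary:
Exterior angle = 180 - 83 = 97 degrees.

97 degrees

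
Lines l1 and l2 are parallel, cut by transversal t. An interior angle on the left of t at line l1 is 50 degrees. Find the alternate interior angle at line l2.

Alternate interior angles are equal: 50 degrees.

50 degrees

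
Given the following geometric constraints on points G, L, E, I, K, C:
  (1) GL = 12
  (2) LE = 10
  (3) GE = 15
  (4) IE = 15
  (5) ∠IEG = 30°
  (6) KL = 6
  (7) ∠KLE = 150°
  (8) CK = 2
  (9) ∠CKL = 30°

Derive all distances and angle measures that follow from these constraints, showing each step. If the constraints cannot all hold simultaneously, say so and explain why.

The constraints are consistent.

Step 1: From GE = 15, EI = 15, and ∠GEI = 30°, by the law of cosines:
  GI² = GE² + EI² - 2·GE·EI·cos(30°) = 225 + 225 - 389.7 = 60.29
  GI ≈ 7.76

Step 2: From LK = 6, KC = 2, and ∠LKC = 30°, by the law of cosines:
  LC² = LK² + KC² - 2·LK·KC·cos(30°) = 36 + 4 - 20.78 = 19.22
  LC ≈ 4.38

Step 3: From EL = 10, LK = 6, and ∠ELK = 150°, by the law of cosines:
  EK² = EL² + LK² - 2·EL·LK·cos(150°) = 100 + 36 + 103.9 = 239.9
  EK ≈ 15.49

Step 4: From GE = 15, GL = 12, EL = 10, by the inverse law of cosines:
  cos(∠EGL) = (GE² + GL² - EL²) / (2·GE·GL)
  ∠EGL = 41.65°

Step 5: From LE = 10, LG = 12, EG = 15, by the inverse law of cosines:
  cos(∠ELG) = (LE² + LG² - EG²) / (2·LE·LG)
  ∠ELG = 85.46°

Step 6: From EG = 15, EL = 10, GL = 12, by the inverse law of cosines:
  cos(∠GEL) = (EG² + EL² - GL²) / (2·EG·EL)
  ∠GEL = 52.89°

Step 7: From GE = 15, GI = 7.76, EI = 15, by the inverse law of cosines:
  cos(∠EGI) = (GE² + GI² - EI²) / (2·GE·GI)
  ∠EGI = 75°

Step 8: From LC = 4.38, LK = 6, CK = 2, by the inverse law of cosines:
  cos(∠CLK) = (LC² + LK² - CK²) / (2·LC·LK)
  ∠CLK = 13.19°

Step 9: From EK = 15.49, EL = 10, KL = 6, by the inverse law of cosines:
  cos(∠KEL) = (EK² + EL² - KL²) / (2·EK·EL)
  ∠KEL = 11.17°

Step 10: From IE = 15, IG = 7.76, EG = 15, by the inverse law of cosines:
  cos(∠EIG) = (IE² + IG² - EG²) / (2·IE·IG)
  ∠EIG = 75°

Step 11: From KE = 15.49, KL = 6, EL = 10, by the inverse law of cosines:
  cos(∠EKL) = (KE² + KL² - EL²) / (2·KE·KL)
  ∠EKL = 18.83°

Step 12: From CK = 2, CL = 4.38, KL = 6, by the inverse law of cosines:
  cos(∠KCL) = (CK² + CL² - KL²) / (2·CK·CL)
  ∠KCL = 136.81°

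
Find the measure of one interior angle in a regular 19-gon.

Each interior angle of a regular n-gon is (n - 2) * 180 / n.
For n = 19: (19 - 2) * 180 / 19 = 3060/19 = 3060/19 degrees.

3060/19 degrees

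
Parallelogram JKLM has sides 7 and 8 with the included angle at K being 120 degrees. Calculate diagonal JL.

Law of cosines: d^2 = 7^2 + 8^2 - 2(7)(8)cos(120°) = 169, so d = 13.

13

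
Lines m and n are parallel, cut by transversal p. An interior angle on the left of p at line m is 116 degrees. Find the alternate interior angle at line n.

Alternate interior angles are equal: 116 degrees.

116 degrees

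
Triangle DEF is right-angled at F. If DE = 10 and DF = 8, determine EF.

Rearranging the Pythagorean theorem to solve for the unknown leg:
leg^2 = hypotenuse^2 - known_leg^2 = 100 - 64 = 36
leg = sqrt(36) = 6.

6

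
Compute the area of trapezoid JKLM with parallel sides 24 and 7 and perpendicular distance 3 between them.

A trapezoid's area equals the midsegment times the height.
The midsegment is (24 + 7) / 2 = 31/2.
Area = 31/2 * 3 = 93/2.

93/2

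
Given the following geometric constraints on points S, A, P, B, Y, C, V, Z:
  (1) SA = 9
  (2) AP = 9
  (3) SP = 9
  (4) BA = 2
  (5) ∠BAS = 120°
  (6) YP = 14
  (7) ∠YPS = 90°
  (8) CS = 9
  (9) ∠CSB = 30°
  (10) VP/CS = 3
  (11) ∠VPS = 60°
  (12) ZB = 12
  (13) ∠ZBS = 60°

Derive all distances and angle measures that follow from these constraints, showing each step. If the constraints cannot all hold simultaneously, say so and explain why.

The constraints are consistent.

From the given relations:
  VP = 3·CS = 3·9 = 27

Step 1: From SA = 9, AB = 2, and ∠SAB = 120°, by the law of cosines:
  SB² = SA² + AB² - 2·SA·AB·cos(120°) = 81 + 4 + 18 = 103
  SB = √103

Step 2: From SP = 9, PY = 14, and ∠SPY = 90°, by the law of cosines:
  SY² = SP² + PY² - 2·SP·PY·cos(90°) = 81 + 196 - 0 = 277
  SY ≈ 16.64

Step 3: From SP = 9, PV = 27, and ∠SPV = 60°, by the law of cosines:
  SV² = SP² + PV² - 2·SP·PV·cos(60°) = 81 + 729 - 243 = 567
  SV = 9·√7

Step 4: From SA = 9, SP = 9, AP = 9, by the inverse law of cosines:
  cos(∠ASP) = (SA² + SP² - AP²) / (2·SA·SP)
  ∠ASP = 60°

Step 5: From AP = 9, AS = 9, PS = 9, by the inverse law of cosines:
  cos(∠PAS) = (AP² + AS² - PS²) / (2·AP·AS)
  ∠PAS = 60°

Step 6: From PA = 9, PS = 9, AS = 9, by the inverse law of cosines:
  cos(∠APS) = (PA² + PS² - AS²) / (2·PA·PS)
  ∠APS = 60°

Step 7: From SB = √103, BZ = 12, and ∠SBZ = 60°, by the law of cosines:
  SZ² = SB² + BZ² - 2·SB·BZ·cos(60°) = 103 + 144 - 121.8 = 125.2
  SZ ≈ 11.19

Step 8: From BS = √103, SC = 9, and ∠BSC = 30°, by the law of cosines:
  BC² = BS² + SC² - 2·BS·SC·cos(30°) = 103 + 81 - 158.2 = 25.79
  BC ≈ 5.08

Step 9: From SA = 9, SB = √103, AB = 2, by the inverse law of cosines:
  cos(∠ASB) = (SA² + SB² - AB²) / (2·SA·SB)
  ∠ASB = 9.83°

Step 10: From SP = 9, SV = 9·√7, PV = 27, by the inverse law of cosines:
  cos(∠PSV) = (SP² + SV² - PV²) / (2·SP·SV)
  ∠PSV = 100.89°

Step 11: From SP = 9, SY = 16.64, PY = 14, by the inverse law of cosines:
  cos(∠PSY) = (SP² + SY² - PY²) / (2·SP·SY)
  ∠PSY = 57.26°

Step 12: From BA = 2, BS = √103, AS = 9, by the inverse law of cosines:
  cos(∠ABS) = (BA² + BS² - AS²) / (2·BA·BS)
  ∠ABS = 50.17°

Step 13: From YP = 14, YS = 16.64, PS = 9, by the inverse law of cosines:
  cos(∠PYS) = (YP² + YS² - PS²) / (2·YP·YS)
  ∠PYS = 32.74°

Step 14: From VP = 27, VS = 9·√7, PS = 9, by the inverse law of cosines:
  cos(∠PVS) = (VP² + VS² - PS²) / (2·VP·VS)
  ∠PVS = 19.11°

Step 15: From SB = √103, SZ = 11.19, BZ = 12, by the inverse law of cosines:
  cos(∠BSZ) = (SB² + SZ² - BZ²) / (2·SB·SZ)
  ∠BSZ = 68.24°

Step 16: From BC = 5.08, BS = √103, CS = 9, by the inverse law of cosines:
  cos(∠CBS) = (BC² + BS² - CS²) / (2·BC·BS)
  ∠CBS = 62.38°

Step 17: From CB = 5.08, CS = 9, BS = √103, by the inverse law of cosines:
  cos(∠BCS) = (CB² + CS² - BS²) / (2·CB·CS)
  ∠BCS = 87.62°

Step 18: From ZB = 12, ZS = 11.19, BS = √103, by the inverse law of cosines:
  cos(∠BZS) = (ZB² + ZS² - BS²) / (2·ZB·ZS)
  ∠BZS = 51.76°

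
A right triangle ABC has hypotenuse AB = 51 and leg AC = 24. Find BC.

By the Pythagorean theorem: BC^2 = AB^2 - AC^2
BC^2 = 51^2 - 24^2 = 2601 - 576 = 2025
BC = sqrt(2025) = 45

45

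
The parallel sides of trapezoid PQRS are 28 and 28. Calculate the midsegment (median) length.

midsegment = (28 + 28) / 2 = 56 / 2 = 28

28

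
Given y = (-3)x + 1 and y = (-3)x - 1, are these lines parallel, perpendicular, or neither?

Slope of line 1: m1 = -3
Slope of line 2: m2 = -3
m1 = m2, so the lines are parallel.

Parallel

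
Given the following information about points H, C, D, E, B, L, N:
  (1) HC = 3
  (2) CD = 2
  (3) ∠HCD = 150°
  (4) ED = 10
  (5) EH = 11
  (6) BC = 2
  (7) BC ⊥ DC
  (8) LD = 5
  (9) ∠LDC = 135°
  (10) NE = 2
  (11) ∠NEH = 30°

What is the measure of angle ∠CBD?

Step 1: By the law of cosines on triangle BCD: BD² = 2² + 2² − 2·2·2·cos(90°) = 8, so BD = 2·√2.
Step 2: By the inverse law of cosines on triangle CBD: cos(∠CBD) = (2² + (2·√2)² − 2²) / (2·2·2·√2) = 8/11.31 = 0.7071, so ∠CBD = 45°.

Therefore, the measure of angle ∠CBD = 45°.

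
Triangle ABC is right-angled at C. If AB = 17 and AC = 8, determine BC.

By the Pythagorean theorem: BC^2 = AB^2 - AC^2
BC^2 = 17^2 - 8^2 = 289 - 64 = 225
BC = sqrt(225) = 15

15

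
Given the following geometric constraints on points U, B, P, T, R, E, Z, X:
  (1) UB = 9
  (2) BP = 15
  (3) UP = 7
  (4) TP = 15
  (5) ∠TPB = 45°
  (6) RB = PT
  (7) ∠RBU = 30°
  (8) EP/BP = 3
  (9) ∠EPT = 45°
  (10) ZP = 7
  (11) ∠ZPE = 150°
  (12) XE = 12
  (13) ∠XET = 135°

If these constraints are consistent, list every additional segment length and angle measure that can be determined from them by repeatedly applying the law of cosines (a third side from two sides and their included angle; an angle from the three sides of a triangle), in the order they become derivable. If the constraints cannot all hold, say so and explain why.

The constraints are consistent. Derivable facts, in order:
After 1 step:
- BT ≈ 11.48
- EZ ≈ 51.18
- TE ≈ 35.99
- UR ≈ 8.5
- ∠BPU = 23.21°
- ∠BUP = 138.94°
- ∠PBU = 17.85°
After 2 steps:
- TX ≈ 45.28
- ∠BRU = 31.98°
- ∠BTP = 67.5°
- ∠BUR = 118.02°
- ∠ETP = 117.86°
- ∠EZP = 26.08°
- ∠PBT = 67.5°
- ∠PET = 17.14°
- ∠PEZ = 3.92°
After 3 steps:
- ∠ETX = 10.8°
- ∠EXT = 34.2°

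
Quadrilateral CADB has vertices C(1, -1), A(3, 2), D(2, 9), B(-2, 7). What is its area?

The Shoelace formula works by pairing each vertex with the next (cycling back to the first).
For each pair, compute x_i*y_(i+1) - x_(i+1)*y_i:
  (1*2 - 3*-1) = 5
  (3*9 - 2*2) = 23
  (2*7 - -2*9) = 32
  (-2*-1 - 1*7) = -5
Taking half the absolute value of the total: Area = (1/2)(55) = 55/2.

55/2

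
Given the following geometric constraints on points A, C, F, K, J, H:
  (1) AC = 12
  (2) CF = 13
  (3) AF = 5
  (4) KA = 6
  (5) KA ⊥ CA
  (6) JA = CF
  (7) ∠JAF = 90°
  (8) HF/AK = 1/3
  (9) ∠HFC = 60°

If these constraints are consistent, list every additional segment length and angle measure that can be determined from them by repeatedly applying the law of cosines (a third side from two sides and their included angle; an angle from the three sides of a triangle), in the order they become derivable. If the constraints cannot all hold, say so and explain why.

The constraints are consistent. Derivable facts, in order:
After 1 step:
- CH = 7·√3
- CK = 6·√5
- FJ = √194
- ∠ACF = 22.62°
- ∠AFC = 67.38°
- ∠CAF = 90°
After 2 steps:
- ∠ACK = 26.57°
- ∠AFJ = 68.96°
- ∠AJF = 21.04°
- ∠AKC = 63.43°
- ∠CHF = 111.79°
- ∠FCH = 8.21°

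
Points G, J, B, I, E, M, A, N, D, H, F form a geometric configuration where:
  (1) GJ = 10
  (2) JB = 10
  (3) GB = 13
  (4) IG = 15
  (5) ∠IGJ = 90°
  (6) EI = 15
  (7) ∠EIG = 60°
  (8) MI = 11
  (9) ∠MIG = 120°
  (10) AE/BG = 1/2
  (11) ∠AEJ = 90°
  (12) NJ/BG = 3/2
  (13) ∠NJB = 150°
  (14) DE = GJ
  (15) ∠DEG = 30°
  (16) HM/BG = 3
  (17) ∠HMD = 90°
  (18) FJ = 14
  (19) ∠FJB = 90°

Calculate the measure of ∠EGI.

Step 1: By the law of cosines on triangle GIE: GE² = 15² + 15² − 2·15·15·cos(60°) = 225, so GE = 15.
Step 2: By the inverse law of cosines on triangle EGI: cos(∠EGI) = (15² + 15² − 15²) / (2·15·15) = 225/450 = 0.5, so ∠EGI = 60°.

Therefore, the measure of angle ∠EGI = 60°.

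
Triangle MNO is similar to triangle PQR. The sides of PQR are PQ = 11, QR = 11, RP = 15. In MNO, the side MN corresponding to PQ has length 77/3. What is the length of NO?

k = 77/3/11 = 7/3. NO = 7/3 * 11 = 77/3.

77/3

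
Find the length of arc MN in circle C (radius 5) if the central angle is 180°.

Arc length = 2πr × θ/360
= 2π × 5 × 1/2
= 5*pi

5*pi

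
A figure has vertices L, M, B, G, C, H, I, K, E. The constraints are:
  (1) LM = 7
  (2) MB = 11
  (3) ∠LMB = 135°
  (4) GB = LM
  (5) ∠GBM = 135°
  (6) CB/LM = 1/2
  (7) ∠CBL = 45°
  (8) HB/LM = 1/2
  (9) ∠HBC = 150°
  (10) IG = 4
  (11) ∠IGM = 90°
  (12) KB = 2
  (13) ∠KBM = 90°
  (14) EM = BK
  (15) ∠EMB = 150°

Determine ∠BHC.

From the given relations: HB = 1/2·LM = 1/2·7 ≈ 3.5; CB = 1/2·LM = 1/2·7 ≈ 3.5.
Step 1: By the law of cosines on triangle HBC: HC² = 3.5² + 3.5² − 2·3.5·3.5·cos(150°) = 45.72, so HC ≈ 6.76.
Step 2: By the inverse law of cosines on triangle BHC: cos(∠BHC) = (3.5² + 6.76² − 3.5²) / (2·3.5·6.76) = 45.72/47.33 = 0.9659, so ∠BHC = 15°.

Therefore, the measure of angle ∠BHC = 15°.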